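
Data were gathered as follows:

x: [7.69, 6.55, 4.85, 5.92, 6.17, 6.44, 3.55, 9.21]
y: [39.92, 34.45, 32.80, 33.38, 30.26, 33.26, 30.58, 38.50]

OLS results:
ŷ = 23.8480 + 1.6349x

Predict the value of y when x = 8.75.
ŷ = 38.1534

x = 8.75 lies inside the observed range [3.55, 9.21], so the fitted equation applies directly:

ŷ = 23.8480 + 1.6349 × 8.75
ŷ = 23.8480 + 14.3054
ŷ = 38.1534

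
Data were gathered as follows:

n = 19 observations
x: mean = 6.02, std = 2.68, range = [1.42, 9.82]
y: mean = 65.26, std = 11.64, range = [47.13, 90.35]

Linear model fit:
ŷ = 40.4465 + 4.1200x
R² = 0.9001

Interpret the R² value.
R² = 0.9001 means 90.01% of the variation in y is explained by the linear relationship with x. This indicates a strong fit.

R² (coefficient of determination) measures the proportion of variance in y explained by the regression model.

Here R² = 0.9001:
- Explained: 90.01% of the variation in y
- Unexplained (residual): 100% − 90.01% = 9.99%
- Rule of thumb (below 0.3 weak; 0.3 to below 0.7 moderate; 0.7 and above strong) → strong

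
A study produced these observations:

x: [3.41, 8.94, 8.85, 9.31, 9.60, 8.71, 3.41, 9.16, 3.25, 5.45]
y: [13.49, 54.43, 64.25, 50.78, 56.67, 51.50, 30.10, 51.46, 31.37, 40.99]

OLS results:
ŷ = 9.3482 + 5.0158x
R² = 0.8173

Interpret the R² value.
The model explains 81.73% of the variance in y (R² = 0.8173), leaving 18.27% unexplained; the fit is strong.

R² = 1 − SS_res/SS_tot compares the residual scatter to the total scatter of y about its mean.

Here R² = 0.8173:
- Explained: 81.73% of the variation in y
- Unexplained (residual): 100% − 81.73% = 18.27%
- Rule of thumb (below 0.3 weak; 0.3 to below 0.7 moderate; 0.7 and above strong) → strong

Note: R² says nothing about causation, and a high R² does not by itself mean the linear form is appropriate — check the residuals.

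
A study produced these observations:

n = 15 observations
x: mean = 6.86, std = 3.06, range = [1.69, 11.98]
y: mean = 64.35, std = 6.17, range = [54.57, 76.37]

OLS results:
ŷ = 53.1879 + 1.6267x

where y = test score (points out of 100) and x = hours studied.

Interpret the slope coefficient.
On average, test score is about 1.6267 points higher for every extra hour of study time.

β₁ = 1.6267 is the change in predicted test score (points) per additional hour of study time.

Interpretation:
- Study time up by 1 hour → predicted test score increases by 1.6267 points
- The effect is assumed constant over the observed range of x (linearity)
- The slope describes association in these data, not necessarily a causal effect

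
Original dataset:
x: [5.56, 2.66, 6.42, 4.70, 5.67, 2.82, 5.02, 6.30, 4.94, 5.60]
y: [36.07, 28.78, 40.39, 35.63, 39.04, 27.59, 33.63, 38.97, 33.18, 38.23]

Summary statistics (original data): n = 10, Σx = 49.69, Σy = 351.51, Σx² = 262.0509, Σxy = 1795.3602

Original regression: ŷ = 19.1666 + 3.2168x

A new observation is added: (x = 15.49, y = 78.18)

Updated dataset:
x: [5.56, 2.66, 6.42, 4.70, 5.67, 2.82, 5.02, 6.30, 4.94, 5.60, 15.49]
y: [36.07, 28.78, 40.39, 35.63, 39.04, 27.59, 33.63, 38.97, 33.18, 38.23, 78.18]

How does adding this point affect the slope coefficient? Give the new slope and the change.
The slope changes from 3.2168 to 3.9756 (change of +0.7588, or +23.6%).

x = 15.49 lies well outside the original x-range [2.66, 6.42] (x̄ ≈ 4.97), so this observation has high leverage and can move the slope substantially.

Step 1: Update the sums with the new point (n goes from 10 to 11)
Σx  = 49.69 + 15.49 = 65.18
Σy  = 351.51 + 78.18 = 429.69
Σx² = 262.0509 + 15.49² = 262.0509 + 239.9401 = 501.9910
Σxy = 1795.3602 + 15.49×78.18 = 1795.3602 + 1211.0082 = 3006.3684

Step 2: Recompute the slope with b₁ = (nΣxy − ΣxΣy) / (nΣx² − (Σx)²)
Numerator   = 11×3006.3684 − 65.18×429.69 = 33070.0524 − 28007.1942 = 5062.8582
Denominator = 11×501.9910 − 65.18² = 5521.9010 − 4248.4324 = 1273.4686
b₁(new) = 5062.8582 / 1273.4686 = 3.9756

(Same formula on the original sums: (10×1795.3602 − 49.69×351.51) / (10×262.0509 − 49.69²) = 487.0701 / 151.4129 = 3.2168, matching the given fit.)

Step 3: Change in slope
Δβ₁ = 3.9756 − 3.2168 = +0.7588
Relative change = +0.7588 / 3.2168 × 100% = +23.6%
→ the slope increases when the point is added.

Because the point sits above the extension of the original line at a high-leverage x, it tilts the fit up.
In practice: examine leverage (hᵢ) and Cook's distance rather than deleting it automatically; check such a point for data-entry or measurement error.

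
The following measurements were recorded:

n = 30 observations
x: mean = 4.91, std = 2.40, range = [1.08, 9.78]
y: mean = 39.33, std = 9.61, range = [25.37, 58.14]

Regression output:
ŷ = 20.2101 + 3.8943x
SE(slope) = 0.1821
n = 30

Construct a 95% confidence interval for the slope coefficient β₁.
The 95% CI for β₁ is (3.5213, 4.2673)

Confidence interval for the slope:

The 95% CI for β₁ is: β̂₁ ± t*(α/2, n-2) × SE(β̂₁)

Step 1: Find critical t-value
- Confidence level = 0.95
- Degrees of freedom = n - 2 = 30 - 2 = 28
- t*(α/2, 28) = 2.0484

Step 2: Calculate margin of error
Margin = 2.0484 × 0.1821 = 0.3730

Step 3: Construct interval
CI = 3.8943 ± 0.3730
CI = (3.5213, 4.2673)

Interpretation: intervals built this way capture the true β₁ in 95% of repeated samples; here the plausible range for the per-unit effect of x on y is 3.5213 to 4.2673.
The interval does not include 0, suggesting a significant linear relationship.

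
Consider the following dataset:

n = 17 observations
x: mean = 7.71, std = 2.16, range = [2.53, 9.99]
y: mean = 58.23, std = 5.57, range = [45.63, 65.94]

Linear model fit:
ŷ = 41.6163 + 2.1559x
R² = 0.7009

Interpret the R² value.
R² = 0.7009 means 70.09% of the variation in y is explained by the linear relationship with x. This indicates a strong fit.

R² = 1 − SS_res/SS_tot compares the residual scatter to the total scatter of y about its mean.

Here R² = 0.7009:
- Explained: 70.09% of the variation in y
- Unexplained (residual): 100% − 70.09% = 29.91%
- Rule of thumb (below 0.3 weak; 0.3 to below 0.7 moderate; 0.7 and above strong) → strong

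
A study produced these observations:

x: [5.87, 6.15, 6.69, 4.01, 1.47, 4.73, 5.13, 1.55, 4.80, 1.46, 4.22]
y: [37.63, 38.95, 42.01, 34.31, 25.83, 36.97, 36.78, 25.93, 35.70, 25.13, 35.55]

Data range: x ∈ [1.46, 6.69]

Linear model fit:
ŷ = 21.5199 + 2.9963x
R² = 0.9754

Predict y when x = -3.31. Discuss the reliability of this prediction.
ŷ = 11.6021, but this is extrapolation (below the data range [1.46, 6.69]) and may be unreliable.

Prediction calculation:
ŷ = 21.5199 + 2.9963 × (-3.31)
ŷ = 11.6021

Reliability:
- Data range: x ∈ [1.46, 6.69]
- Prediction point: x = -3.31 is 4.77 units below the observed range → this is EXTRAPOLATION, not interpolation

Why that matters here:
- The standard error of prediction grows with (x − x̄)², and x = -3.31 is far from x̄ = 4.19
- There are no observations near this x to validate the fitted line there

Report the number if required, but flag clearly that it is an extrapolation.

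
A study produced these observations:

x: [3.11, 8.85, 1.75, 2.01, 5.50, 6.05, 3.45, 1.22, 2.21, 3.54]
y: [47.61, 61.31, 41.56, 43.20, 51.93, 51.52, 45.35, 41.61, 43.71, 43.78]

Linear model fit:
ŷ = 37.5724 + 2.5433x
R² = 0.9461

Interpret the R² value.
The model explains 94.61% of the variance in y (R² = 0.9461), leaving 5.39% unexplained; the fit is strong.

R² = 1 − SS_res/SS_tot compares the residual scatter to the total scatter of y about its mean.

Here R² = 0.9461:
- Explained: 94.61% of the variation in y
- Unexplained (residual): 100% − 94.61% = 5.39%
- Rule of thumb (below 0.3 weak; 0.3 to below 0.7 moderate; 0.7 and above strong) → strong

Note: R² never decreases when predictors are added, so it should not be used alone to compare models of different size.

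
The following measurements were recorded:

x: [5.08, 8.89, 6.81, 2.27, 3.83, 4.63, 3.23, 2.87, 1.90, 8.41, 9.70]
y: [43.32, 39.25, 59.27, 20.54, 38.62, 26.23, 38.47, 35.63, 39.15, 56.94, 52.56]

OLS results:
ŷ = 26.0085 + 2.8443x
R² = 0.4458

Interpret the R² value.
The model explains 44.58% of the variance in y (R² = 0.4458), leaving 55.42% unexplained; the fit is moderate.

R² (coefficient of determination) measures the proportion of variance in y explained by the regression model.

Here R² = 0.4458:
- Explained: 44.58% of the variation in y
- Unexplained (residual): 100% − 44.58% = 55.42%
- Rule of thumb (below 0.3 weak; 0.3 to below 0.7 moderate; 0.7 and above strong) → moderate

Note: R² says nothing about causation, and a high R² does not by itself mean the linear form is appropriate — check the residuals.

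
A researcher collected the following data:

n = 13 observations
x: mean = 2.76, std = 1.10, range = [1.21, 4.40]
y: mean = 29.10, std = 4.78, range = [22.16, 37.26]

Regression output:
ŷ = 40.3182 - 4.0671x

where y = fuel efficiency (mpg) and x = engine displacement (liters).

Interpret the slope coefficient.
On average, fuel efficiency is about 4.0671 mpg lower for every extra liter of engine displacement.

β₁ = -4.0671 is the change in predicted fuel efficiency (mpg) per additional liter of engine displacement.

Interpretation:
- Engine displacement up by 1 liter → predicted fuel efficiency decreases by 4.0671 mpg
- The effect is assumed constant over the observed range of x (linearity)

(β₀ = 40.3182 is the fitted value at x = 0 and is not part of the slope interpretation.)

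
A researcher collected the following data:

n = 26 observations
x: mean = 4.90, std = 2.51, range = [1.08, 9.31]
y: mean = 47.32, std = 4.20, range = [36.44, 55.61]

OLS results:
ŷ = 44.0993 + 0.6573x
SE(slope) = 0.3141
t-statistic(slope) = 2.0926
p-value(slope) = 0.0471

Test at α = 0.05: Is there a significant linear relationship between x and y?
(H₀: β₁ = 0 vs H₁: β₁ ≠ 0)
p-value = 0.0471 < α = 0.05, so we reject H₀. The relationship is significant.

Hypothesis test for the slope coefficient:

H₀: β₁ = 0 (no linear relationship)
H₁: β₁ ≠ 0 (linear relationship exists)

Test statistic: t = β̂₁ / SE(β̂₁) = 0.6573 / 0.3141 = 2.0926

With df = 24, the two-sided p-value for |t| = 2.0926 is 0.0471.

Decision rule: reject H₀ if p-value < α.
p-value = 0.0471 < α = 0.05 → reject H₀.

There is sufficient evidence at the 5% significance level to conclude that a linear relationship exists between x and y.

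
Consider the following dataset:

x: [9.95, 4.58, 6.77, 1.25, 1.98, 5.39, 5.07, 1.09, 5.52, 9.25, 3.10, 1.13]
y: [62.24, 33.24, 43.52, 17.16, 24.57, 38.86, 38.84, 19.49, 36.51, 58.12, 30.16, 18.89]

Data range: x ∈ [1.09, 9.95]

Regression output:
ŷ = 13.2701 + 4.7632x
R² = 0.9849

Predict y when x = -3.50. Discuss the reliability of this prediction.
ŷ = -3.4011 (extrapolation — x = -3.50 lies outside [1.09, 9.95], so reliability is low).

Prediction calculation:
ŷ = 13.2701 + 4.7632 × (-3.50)
ŷ = -3.4011

Reliability:
- Data range: x ∈ [1.09, 9.95]
- Prediction point: x = -3.50 is 4.59 units below the observed range → this is EXTRAPOLATION, not interpolation

Why that matters here:
- Real relationships often flatten, saturate, or turn nonlinear at extremes
- R² describes fit only over the sampled x values; it says nothing about behaviour beyond them

Report the number if required, but flag clearly that it is an extrapolation.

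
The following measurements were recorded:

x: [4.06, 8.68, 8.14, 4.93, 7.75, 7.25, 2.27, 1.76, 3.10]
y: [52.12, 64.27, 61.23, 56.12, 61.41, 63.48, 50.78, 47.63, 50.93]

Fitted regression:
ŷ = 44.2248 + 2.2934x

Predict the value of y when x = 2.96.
ŷ = 51.0133

To predict y for x = 2.96, substitute into the regression equation:

ŷ = 44.2248 + 2.2934 × 2.96
ŷ = 44.2248 + 6.7885
ŷ = 51.0133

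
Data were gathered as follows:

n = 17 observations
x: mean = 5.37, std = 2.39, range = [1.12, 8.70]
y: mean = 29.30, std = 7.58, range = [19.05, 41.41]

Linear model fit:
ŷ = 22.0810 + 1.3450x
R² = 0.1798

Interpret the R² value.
About 17.98% of the variability in y is accounted for by the regression on x (R² = 0.1798) — a weak linear fit.

R² = 1 − SS_res/SS_tot compares the residual scatter to the total scatter of y about its mean.

Here R² = 0.1798:
- Explained: 17.98% of the variation in y
- Unexplained (residual): 100% − 17.98% = 82.02%
- Rule of thumb (below 0.3 weak; 0.3 to below 0.7 moderate; 0.7 and above strong) → weak

Equivalently, for simple linear regression R² = r², so |r| = √0.1798 ≈ 0.4240.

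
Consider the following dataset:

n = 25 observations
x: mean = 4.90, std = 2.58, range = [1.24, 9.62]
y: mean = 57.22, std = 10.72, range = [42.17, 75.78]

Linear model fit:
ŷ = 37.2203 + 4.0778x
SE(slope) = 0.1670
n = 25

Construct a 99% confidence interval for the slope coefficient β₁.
The 99% CI for β₁ is (3.6090, 4.5466)

Confidence interval for the slope:

The 99% CI for β₁ is: β̂₁ ± t*(α/2, n-2) × SE(β̂₁)

Step 1: Find critical t-value
- Confidence level = 0.99
- Degrees of freedom = n - 2 = 25 - 2 = 23
- t*(α/2, 23) = 2.8073

Step 2: Calculate margin of error
Margin = 2.8073 × 0.1670 = 0.4688

Step 3: Construct interval
CI = 4.0778 ± 0.4688
CI = (3.6090, 4.5466)

Interpretation: intervals built this way capture the true β₁ in 99% of repeated samples; here the plausible range for the per-unit effect of x on y is 3.6090 to 4.5466.
Since 0 is outside the interval, a two-sided test at α = 0.01 would reject H₀: β₁ = 0.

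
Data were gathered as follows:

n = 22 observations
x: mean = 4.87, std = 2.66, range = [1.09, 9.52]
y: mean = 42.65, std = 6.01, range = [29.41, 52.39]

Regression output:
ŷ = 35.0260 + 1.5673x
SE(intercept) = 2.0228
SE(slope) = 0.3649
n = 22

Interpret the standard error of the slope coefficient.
The slope 1.5673 is pinned down to within about ±0.3649 (one SE) by these data — relative uncertainty 23.3%, i.e. moderately precise.

SE(β̂₁) = s / √Sxx, where s is the residual standard deviation and Sxx = Σ(x − x̄)². It is the yardstick for how far β̂₁ = 1.5673 could plausibly be from the true slope.

Relative precision:
- SE / |β̂₁| = 0.3649 / 1.5673 = 23.3%
- Rule of thumb (under 20%: precise; 20% to under 50%: moderately precise; 50% or more: imprecise) → moderately precise

Link to the t-test: t = β̂₁ / SE(β̂₁) = 1.5673 / 0.3649 = 4.2951, the statistic for H₀: β₁ = 0.

What drives SE(β̂₁): more residual scatter → larger SE; larger n (here n = 22) → smaller SE.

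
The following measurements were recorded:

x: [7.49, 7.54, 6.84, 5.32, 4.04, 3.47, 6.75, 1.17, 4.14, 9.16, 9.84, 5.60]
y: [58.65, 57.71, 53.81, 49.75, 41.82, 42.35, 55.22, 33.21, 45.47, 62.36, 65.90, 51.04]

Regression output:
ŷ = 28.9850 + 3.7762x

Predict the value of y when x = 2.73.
ŷ = 39.2940

x = 2.73 lies inside the observed range [1.17, 9.84], so the fitted equation applies directly:

ŷ = 28.9850 + 3.7762 × 2.73
ŷ = 28.9850 + 10.3090
ŷ = 39.2940

This is a point prediction; actual observations scatter around it by roughly the residual standard deviation.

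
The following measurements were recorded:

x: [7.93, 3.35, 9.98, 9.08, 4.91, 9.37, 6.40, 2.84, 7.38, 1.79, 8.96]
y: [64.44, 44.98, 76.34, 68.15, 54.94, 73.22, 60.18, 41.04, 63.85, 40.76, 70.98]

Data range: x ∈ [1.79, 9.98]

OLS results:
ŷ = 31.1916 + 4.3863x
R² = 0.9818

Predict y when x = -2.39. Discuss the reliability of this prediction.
ŷ = 20.7083 (extrapolation — x = -2.39 lies outside [1.79, 9.98], so reliability is low).

Prediction calculation:
ŷ = 31.1916 + 4.3863 × (-2.39)
ŷ = 20.7083

Reliability:
- Data range: x ∈ [1.79, 9.98]
- Prediction point: x = -2.39 is 4.18 units below the observed range → this is EXTRAPOLATION, not interpolation

Why that matters here:
- There are no observations near this x to validate the fitted line there
- Real relationships often flatten, saturate, or turn nonlinear at extremes

The R² = 0.9818 only validates the fit within [1.79, 9.98]; treat ŷ = 20.7083 with caution.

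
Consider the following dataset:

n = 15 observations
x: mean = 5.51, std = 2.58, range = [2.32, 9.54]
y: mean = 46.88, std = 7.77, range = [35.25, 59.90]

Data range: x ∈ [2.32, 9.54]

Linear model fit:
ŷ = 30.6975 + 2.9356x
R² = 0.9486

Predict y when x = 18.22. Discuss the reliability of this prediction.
ŷ = 84.1841 (extrapolation — x = 18.22 lies outside [2.32, 9.54], so reliability is low).

Prediction calculation:
ŷ = 30.6975 + 2.9356 × 18.22
ŷ = 84.1841

Reliability:
- Data range: x ∈ [2.32, 9.54]
- Prediction point: x = 18.22 is 8.68 units above the observed range → this is EXTRAPOLATION, not interpolation

Why that matters here:
- The standard error of prediction grows with (x − x̄)², and x = 18.22 is far from x̄ = 5.51
- There are no observations near this x to validate the fitted line there

Report the number if required, but flag clearly that it is an extrapolation.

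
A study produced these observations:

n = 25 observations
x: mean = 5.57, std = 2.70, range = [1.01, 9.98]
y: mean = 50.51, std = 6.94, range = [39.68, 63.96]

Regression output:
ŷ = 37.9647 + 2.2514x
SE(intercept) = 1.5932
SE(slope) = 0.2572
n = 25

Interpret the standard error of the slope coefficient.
SE(β̂₁) = 0.2572 is the estimated standard deviation of the slope estimate across repeated samples; relative to β̂₁ = 2.2514 that is 11.4%, a precise estimate.

What SE measures:
- The standard error quantifies the sampling variability of the coefficient estimate
- It is the estimated standard deviation of β̂₁ across hypothetical repeated samples of the same size
- Smaller SE → more precise estimate

Relative precision:
- SE / |β̂₁| = 0.2572 / 2.2514 = 11.4%
- Rule of thumb (under 20%: precise; 20% to under 50%: moderately precise; 50% or more: imprecise) → precise

Rough 95% range (±2 SE): 2.2514 ± 0.5144 → (1.7370, 2.7658).

What drives SE(β̂₁): more residual scatter → larger SE; wider spread of x values → smaller SE.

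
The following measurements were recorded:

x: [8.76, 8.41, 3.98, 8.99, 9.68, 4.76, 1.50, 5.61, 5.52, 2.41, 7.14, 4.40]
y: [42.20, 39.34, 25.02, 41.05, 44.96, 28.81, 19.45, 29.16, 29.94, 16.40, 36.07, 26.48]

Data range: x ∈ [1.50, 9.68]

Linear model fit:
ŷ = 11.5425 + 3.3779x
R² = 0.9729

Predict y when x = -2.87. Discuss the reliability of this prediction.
ŷ = 1.8479 (extrapolation — x = -2.87 lies outside [1.50, 9.68], so reliability is low).

Prediction calculation:
ŷ = 11.5425 + 3.3779 × (-2.87)
ŷ = 1.8479

Reliability:
- Data range: x ∈ [1.50, 9.68]
- Prediction point: x = -2.87 is 4.37 units below the observed range → this is EXTRAPOLATION, not interpolation

Why that matters here:
- There are no observations near this x to validate the fitted line there
- R² describes fit only over the sampled x values; it says nothing about behaviour beyond them

A defensible statement: 'if the linear trend continued to x = -2.87, y would be about 1.8479' — the premise is untested.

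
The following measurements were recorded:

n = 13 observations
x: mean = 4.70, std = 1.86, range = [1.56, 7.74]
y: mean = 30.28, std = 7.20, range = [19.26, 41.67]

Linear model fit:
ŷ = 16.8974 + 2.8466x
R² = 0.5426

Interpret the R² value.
The model explains 54.26% of the variance in y (R² = 0.5426), leaving 45.74% unexplained; the fit is moderate.

R² (coefficient of determination) measures the proportion of variance in y explained by the regression model.

Here R² = 0.5426:
- Explained: 54.26% of the variation in y
- Unexplained (residual): 100% − 54.26% = 45.74%
- Rule of thumb (below 0.3 weak; 0.3 to below 0.7 moderate; 0.7 and above strong) → moderate

Note: R² says nothing about causation, and a high R² does not by itself mean the linear form is appropriate — check the residuals.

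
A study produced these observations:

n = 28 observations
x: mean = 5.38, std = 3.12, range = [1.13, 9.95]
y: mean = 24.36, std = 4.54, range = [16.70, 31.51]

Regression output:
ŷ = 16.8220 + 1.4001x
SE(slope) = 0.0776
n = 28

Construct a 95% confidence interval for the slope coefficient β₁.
The 95% CI for β₁ is (1.2406, 1.5596)

Confidence interval for the slope:

The 95% CI for β₁ is: β̂₁ ± t*(α/2, n-2) × SE(β̂₁)

Step 1: Find critical t-value
- Confidence level = 0.95
- Degrees of freedom = n - 2 = 28 - 2 = 26
- t*(α/2, 26) = 2.0555

Step 2: Calculate margin of error
Margin = 2.0555 × 0.0776 = 0.1595

Step 3: Construct interval
CI = 1.4001 ± 0.1595
CI = (1.2406, 1.5596)

Interpretation: We are 95% confident that the true slope β₁ lies between 1.2406 and 1.5596.
Both endpoints are positive, so the data support a genuinely positive slope at this confidence level.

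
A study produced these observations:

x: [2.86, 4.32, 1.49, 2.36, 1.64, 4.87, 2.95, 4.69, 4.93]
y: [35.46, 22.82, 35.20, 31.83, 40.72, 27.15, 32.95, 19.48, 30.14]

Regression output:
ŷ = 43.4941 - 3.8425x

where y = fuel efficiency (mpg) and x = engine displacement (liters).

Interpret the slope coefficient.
For each additional liter of engine displacement, predicted fuel efficiency decreases by approximately 3.8425 mpg.

The slope coefficient β₁ = -3.8425 represents the marginal effect of engine displacement on fuel efficiency.

Interpretation:
- Engine displacement up by 1 liter → predicted fuel efficiency decreases by 3.8425 mpg
- This is a linear approximation: the same per-unit change is assumed across the whole observed x range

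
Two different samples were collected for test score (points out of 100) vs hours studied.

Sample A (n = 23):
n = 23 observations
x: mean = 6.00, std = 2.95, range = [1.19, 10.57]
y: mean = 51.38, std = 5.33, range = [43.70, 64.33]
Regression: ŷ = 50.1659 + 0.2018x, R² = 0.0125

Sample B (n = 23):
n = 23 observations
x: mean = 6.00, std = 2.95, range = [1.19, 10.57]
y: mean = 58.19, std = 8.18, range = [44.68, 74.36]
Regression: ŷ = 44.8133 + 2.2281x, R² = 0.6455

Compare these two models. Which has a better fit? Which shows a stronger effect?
Model B has the better fit (R² = 0.6455 vs 0.0125). Model B shows the stronger effect (|β₁| = 2.2281 vs 0.2018).

Model Comparison:

Fit — compare R²:
- Model A: R² = 0.0125 → 1.25% of variance in test score explained
- Model B: R² = 0.6455 → 64.55% of variance in test score explained
- 0.6455 > 0.0125 → Model B has the better fit

Which has the larger per-hour effect? (|β₁|)
- Model A: β₁ = 0.2018 → predicted test score rises 0.2018 points per additional hour of study time
- Model B: β₁ = 2.2281 → predicted test score rises 2.2281 points per additional hour of study time
- |0.2018| < |2.2281| → Model B shows the stronger marginal effect

Notes:
- A steeper slope doesn't make a better model if the scatter around the line is large.
- The two samples could reflect different populations, time periods, or measurement quality.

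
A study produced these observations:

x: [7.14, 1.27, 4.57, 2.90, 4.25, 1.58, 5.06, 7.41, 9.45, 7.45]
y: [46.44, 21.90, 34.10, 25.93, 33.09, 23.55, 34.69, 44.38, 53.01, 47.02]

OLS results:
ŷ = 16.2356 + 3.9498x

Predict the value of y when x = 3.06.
ŷ = 28.3220

x = 3.06 lies inside the observed range [1.27, 9.45], so the fitted equation applies directly:

ŷ = 16.2356 + 3.9498 × 3.06
ŷ = 16.2356 + 12.0864
ŷ = 28.3220

This is a point prediction; actual observations scatter around it by roughly the residual standard deviation.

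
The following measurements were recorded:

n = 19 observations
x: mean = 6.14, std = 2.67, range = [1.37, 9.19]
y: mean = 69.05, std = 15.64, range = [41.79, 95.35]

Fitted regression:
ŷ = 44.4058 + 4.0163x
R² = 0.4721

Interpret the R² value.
R² = 0.4721 means 47.21% of the variation in y is explained by the linear relationship with x. This indicates a moderate fit.

R² (coefficient of determination) measures the proportion of variance in y explained by the regression model.

Here R² = 0.4721:
- Explained: 47.21% of the variation in y
- Unexplained (residual): 100% − 47.21% = 52.79%
- Rule of thumb (below 0.3 weak; 0.3 to below 0.7 moderate; 0.7 and above strong) → moderate

Calculation: R² = 1 − (SS_res / SS_tot), where SS_res is the sum of squared residuals and SS_tot the total sum of squares.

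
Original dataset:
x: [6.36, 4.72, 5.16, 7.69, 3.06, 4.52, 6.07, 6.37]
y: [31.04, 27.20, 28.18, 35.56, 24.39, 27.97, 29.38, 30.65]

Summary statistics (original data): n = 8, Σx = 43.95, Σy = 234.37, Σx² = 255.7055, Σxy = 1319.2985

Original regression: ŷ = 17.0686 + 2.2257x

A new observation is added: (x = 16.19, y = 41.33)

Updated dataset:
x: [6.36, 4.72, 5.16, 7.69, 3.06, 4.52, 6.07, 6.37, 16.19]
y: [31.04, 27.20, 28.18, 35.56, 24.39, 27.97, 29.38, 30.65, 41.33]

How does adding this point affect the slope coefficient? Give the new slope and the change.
The slope changes from 2.2257 to 1.2604 (change of -0.9653, or -43.4%).

x = 16.19 lies well outside the original x-range [3.06, 7.69] (x̄ ≈ 5.49), so this observation has high leverage and can move the slope substantially.

Step 1: Update the sums with the new point (n goes from 8 to 9)
Σx  = 43.95 + 16.19 = 60.14
Σy  = 234.37 + 41.33 = 275.70
Σx² = 255.7055 + 16.19² = 255.7055 + 262.1161 = 517.8216
Σxy = 1319.2985 + 16.19×41.33 = 1319.2985 + 669.1327 = 1988.4312

Step 2: Recompute the slope with b₁ = (nΣxy − ΣxΣy) / (nΣx² − (Σx)²)
Numerator   = 9×1988.4312 − 60.14×275.70 = 17895.8808 − 16580.5980 = 1315.2828
Denominator = 9×517.8216 − 60.14² = 4660.3944 − 3616.8196 = 1043.5748
b₁(new) = 1315.2828 / 1043.5748 = 1.2604

(Same formula on the original sums: (8×1319.2985 − 43.95×234.37) / (8×255.7055 − 43.95²) = 253.8265 / 114.0415 = 2.2257, matching the given fit.)

Step 3: Change in slope
Δβ₁ = 1.2604 − 2.2257 = -0.9653
Relative change = -0.9653 / 2.2257 × 100% = -43.4%
→ the slope decreases when the point is added.

A high-leverage point only changes the slope if it is off the original line; here y = 41.33 is below the original trend, so the slope decreases.
In practice: examine leverage (hᵢ) and Cook's distance rather than deleting it automatically; refit with and without it and report both if conclusions differ.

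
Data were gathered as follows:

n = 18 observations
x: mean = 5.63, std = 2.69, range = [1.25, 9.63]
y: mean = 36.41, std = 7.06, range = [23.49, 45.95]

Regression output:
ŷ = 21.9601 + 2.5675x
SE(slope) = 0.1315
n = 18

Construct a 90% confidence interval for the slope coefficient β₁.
The 90% CI for β₁ is (2.3379, 2.7971)

Confidence interval for the slope:

The 90% CI for β₁ is: β̂₁ ± t*(α/2, n-2) × SE(β̂₁)

Step 1: Find critical t-value
- Confidence level = 0.9
- Degrees of freedom = n - 2 = 18 - 2 = 16
- t*(α/2, 16) = 1.7459

Step 2: Calculate margin of error
Margin = 1.7459 × 0.1315 = 0.2296

Step 3: Construct interval
CI = 2.5675 ± 0.2296
CI = (2.3379, 2.7971)

Interpretation: intervals built this way capture the true β₁ in 90% of repeated samples; here the plausible range for the per-unit effect of x on y is 2.3379 to 2.7971.
The interval does not include 0, suggesting a significant linear relationship.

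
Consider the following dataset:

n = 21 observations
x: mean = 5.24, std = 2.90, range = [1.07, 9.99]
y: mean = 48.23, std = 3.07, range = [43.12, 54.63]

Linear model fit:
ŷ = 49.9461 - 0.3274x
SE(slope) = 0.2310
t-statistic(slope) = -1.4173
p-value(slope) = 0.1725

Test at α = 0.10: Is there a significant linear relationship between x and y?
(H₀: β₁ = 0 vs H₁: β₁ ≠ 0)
Since p-value = 0.1725 ≥ α = 0.10, fail to reject H₀ — the slope is not significantly different from 0.

Hypothesis test for the slope coefficient:

H₀: β₁ = 0 (no linear relationship)
H₁: β₁ ≠ 0 (linear relationship exists)

Test statistic: t = β̂₁ / SE(β̂₁) = -0.3274 / 0.2310 = -1.4173

The p-value (0.1725) is the probability, under H₀, of a t-statistic at least as extreme as |t| = 1.4173 (two-sided, df = n − 2 = 19).

Decision rule: reject H₀ if p-value < α.
p-value = 0.1725 ≥ α = 0.10 → fail to reject H₀.

There is not sufficient evidence at the 10% significance level to conclude that a linear relationship exists between x and y.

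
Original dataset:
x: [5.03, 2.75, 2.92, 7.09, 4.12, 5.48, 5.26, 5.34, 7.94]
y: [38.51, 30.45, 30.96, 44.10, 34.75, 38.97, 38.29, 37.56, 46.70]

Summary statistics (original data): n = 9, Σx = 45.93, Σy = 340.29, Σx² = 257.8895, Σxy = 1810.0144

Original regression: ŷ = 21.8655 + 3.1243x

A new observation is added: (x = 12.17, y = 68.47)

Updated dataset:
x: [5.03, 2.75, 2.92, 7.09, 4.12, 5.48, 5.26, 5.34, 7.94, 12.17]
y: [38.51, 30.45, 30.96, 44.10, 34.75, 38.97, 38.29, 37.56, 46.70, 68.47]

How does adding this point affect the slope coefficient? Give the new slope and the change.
Adding the point moves β₁ from 3.1243 to 3.9218, i.e. it increases by 0.7975 (+25.5%).

x = 12.17 lies well outside the original x-range [2.75, 7.94] (x̄ ≈ 5.10), so this observation has high leverage and can move the slope substantially.

Step 1: Update the sums with the new point (n goes from 9 to 10)
Σx  = 45.93 + 12.17 = 58.10
Σy  = 340.29 + 68.47 = 408.76
Σx² = 257.8895 + 12.17² = 257.8895 + 148.1089 = 405.9984
Σxy = 1810.0144 + 12.17×68.47 = 1810.0144 + 833.2799 = 2643.2943

Step 2: Recompute the slope with b₁ = (nΣxy − ΣxΣy) / (nΣx² − (Σx)²)
Numerator   = 10×2643.2943 − 58.10×408.76 = 26432.9430 − 23748.9560 = 2683.9870
Denominator = 10×405.9984 − 58.10² = 4059.9840 − 3375.6100 = 684.3740
b₁(new) = 2683.9870 / 684.3740 = 3.9218

(Same formula on the original sums: (9×1810.0144 − 45.93×340.29) / (9×257.8895 − 45.93²) = 660.6099 / 211.4406 = 3.1243, matching the given fit.)

Step 3: Change in slope
Δβ₁ = 3.9218 − 3.1243 = +0.7975
Relative change = +0.7975 / 3.1243 × 100% = +25.5%
→ the slope increases when the point is added.

Because the point sits above the extension of the original line at a high-leverage x, it tilts the fit up.
In practice: check such a point for data-entry or measurement error.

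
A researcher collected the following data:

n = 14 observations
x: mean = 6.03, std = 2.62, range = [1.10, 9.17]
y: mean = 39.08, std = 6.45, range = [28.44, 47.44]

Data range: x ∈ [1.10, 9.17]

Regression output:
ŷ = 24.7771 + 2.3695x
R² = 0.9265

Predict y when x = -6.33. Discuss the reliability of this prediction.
The equation gives ŷ = 9.7782; however x = -6.33 is 7.43 units below the observed range, so this extrapolated value should not be trusted.

Prediction calculation:
ŷ = 24.7771 + 2.3695 × (-6.33)
ŷ = 9.7782

Reliability:
- Data range: x ∈ [1.10, 9.17]
- Prediction point: x = -6.33 is 7.43 units below the observed range → this is EXTRAPOLATION, not interpolation

Why that matters here:
- There are no observations near this x to validate the fitted line there
- The standard error of prediction grows with (x − x̄)², and x = -6.33 is far from x̄ = 6.03
- The linear relationship may not hold outside the observed range

The R² = 0.9265 only validates the fit within [1.10, 9.17]; treat ŷ = 9.7782 with caution.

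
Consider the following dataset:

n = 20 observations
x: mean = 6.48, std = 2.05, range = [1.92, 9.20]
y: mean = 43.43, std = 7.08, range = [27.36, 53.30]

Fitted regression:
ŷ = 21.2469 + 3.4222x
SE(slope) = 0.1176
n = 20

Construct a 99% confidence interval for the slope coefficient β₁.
The 99% CI for β₁ is (3.0837, 3.7607)

Confidence interval for the slope:

The 99% CI for β₁ is: β̂₁ ± t*(α/2, n-2) × SE(β̂₁)

Step 1: Find critical t-value
- Confidence level = 0.99
- Degrees of freedom = n - 2 = 20 - 2 = 18
- t*(α/2, 18) = 2.8784

Step 2: Calculate margin of error
Margin = 2.8784 × 0.1176 = 0.3385

Step 3: Construct interval
CI = 3.4222 ± 0.3385
CI = (3.0837, 3.7607)

Interpretation: intervals built this way capture the true β₁ in 99% of repeated samples; here the plausible range for the per-unit effect of x on y is 3.0837 to 3.7607.
Since 0 is outside the interval, a two-sided test at α = 0.01 would reject H₀: β₁ = 0.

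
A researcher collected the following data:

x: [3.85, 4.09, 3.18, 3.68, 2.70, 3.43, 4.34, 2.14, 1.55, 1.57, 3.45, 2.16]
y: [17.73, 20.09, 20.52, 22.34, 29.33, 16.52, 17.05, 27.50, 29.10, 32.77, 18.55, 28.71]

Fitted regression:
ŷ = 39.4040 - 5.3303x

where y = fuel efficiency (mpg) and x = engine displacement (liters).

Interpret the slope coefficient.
On average, fuel efficiency is about 5.3303 mpg lower for every extra liter of engine displacement.

The slope β₁ = -5.3303 gives the rate at which the fitted fuel efficiency changes with engine displacement.

Interpretation:
- Engine displacement up by 1 liter → predicted fuel efficiency decreases by 5.3303 mpg
- This is a linear approximation: the same per-unit change is assumed across the whole observed x range

(β₀ = 39.4040 is the fitted value at x = 0 and is not part of the slope interpretation.)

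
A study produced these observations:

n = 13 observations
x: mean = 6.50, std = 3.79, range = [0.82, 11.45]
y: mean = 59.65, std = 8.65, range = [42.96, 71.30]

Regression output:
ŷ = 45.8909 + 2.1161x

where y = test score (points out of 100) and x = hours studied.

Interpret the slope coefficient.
On average, test score is about 2.1161 points higher for every extra hour of study time.

The slope coefficient β₁ = 2.1161 represents the marginal effect of study time on test score.

Interpretation:
- Study time up by 1 hour → predicted test score increases by 2.1161 points
- The effect is assumed constant over the observed range of x (linearity)

The intercept β₀ = 45.8909 is the predicted test score when study time = 0; since the smallest observed x is 0.82, this is an extrapolation and mainly anchors the line.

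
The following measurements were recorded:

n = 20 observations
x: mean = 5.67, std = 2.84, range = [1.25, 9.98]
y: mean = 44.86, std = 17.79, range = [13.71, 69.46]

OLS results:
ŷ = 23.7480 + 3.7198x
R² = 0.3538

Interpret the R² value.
About 35.38% of the variability in y is accounted for by the regression on x (R² = 0.3538) — a moderate linear fit.

The coefficient of determination R² is the fraction of the total variation in y that the fitted line accounts for.

Here R² = 0.3538:
- Explained: 35.38% of the variation in y
- Unexplained (residual): 100% − 35.38% = 64.62%
- Rule of thumb (below 0.3 weak; 0.3 to below 0.7 moderate; 0.7 and above strong) → moderate

Equivalently, for simple linear regression R² = r², so |r| = √0.3538 ≈ 0.5948.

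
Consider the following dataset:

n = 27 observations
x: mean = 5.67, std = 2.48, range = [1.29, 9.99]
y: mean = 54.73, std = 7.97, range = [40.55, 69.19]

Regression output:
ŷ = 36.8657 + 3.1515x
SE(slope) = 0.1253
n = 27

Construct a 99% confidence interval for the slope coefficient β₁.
The 99% CI for β₁ is (2.8022, 3.5008)

Confidence interval for the slope:

The 99% CI for β₁ is: β̂₁ ± t*(α/2, n-2) × SE(β̂₁)

Step 1: Find critical t-value
- Confidence level = 0.99
- Degrees of freedom = n - 2 = 27 - 2 = 25
- t*(α/2, 25) = 2.7874

Step 2: Calculate margin of error
Margin = 2.7874 × 0.1253 = 0.3493

Step 3: Construct interval
CI = 3.1515 ± 0.3493
CI = (2.8022, 3.5008)

Interpretation: each one-unit increase in x is associated with a change in mean y of between 2.8022 and 3.5008, with 99% confidence.
Since 0 is outside the interval, a two-sided test at α = 0.01 would reject H₀: β₁ = 0.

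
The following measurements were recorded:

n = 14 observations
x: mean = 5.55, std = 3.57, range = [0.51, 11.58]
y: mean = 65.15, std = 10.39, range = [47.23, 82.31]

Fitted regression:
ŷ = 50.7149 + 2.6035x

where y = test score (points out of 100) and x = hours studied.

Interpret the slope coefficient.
For each additional hour of study time, predicted test score increases by approximately 2.6035 points.

The slope β₁ = 2.6035 gives the rate at which the fitted test score changes with study time.

Interpretation:
- Study time up by 1 hour → predicted test score increases by 2.6035 points
- The effect is assumed constant over the observed range of x (linearity)
- The sign (+) gives the direction; the magnitude 2.6035 gives the size of the effect per hour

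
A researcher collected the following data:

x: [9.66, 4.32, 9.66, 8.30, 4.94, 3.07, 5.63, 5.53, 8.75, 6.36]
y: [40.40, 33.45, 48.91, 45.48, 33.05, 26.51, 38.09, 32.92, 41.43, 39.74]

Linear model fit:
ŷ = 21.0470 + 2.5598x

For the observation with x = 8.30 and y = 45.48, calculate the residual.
Residual = 3.1867

The residual is the difference between the actual value and the predicted value:

Residual = y - ŷ

Step 1: Calculate predicted value
ŷ = 21.0470 + 2.5598 × 8.30
ŷ = 42.2933

Step 2: Calculate residual
Residual = 45.48 - 42.2933
Residual = 3.1867

The residual is positive, so the observed y = 45.48 sits above the regression line (the line underestimates it by 3.1867).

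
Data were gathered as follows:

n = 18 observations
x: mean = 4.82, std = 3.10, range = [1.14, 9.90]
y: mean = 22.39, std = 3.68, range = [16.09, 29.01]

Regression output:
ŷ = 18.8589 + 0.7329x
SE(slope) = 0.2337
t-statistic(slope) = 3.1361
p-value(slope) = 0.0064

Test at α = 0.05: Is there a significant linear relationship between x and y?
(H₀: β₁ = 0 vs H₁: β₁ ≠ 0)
p-value = 0.0064 < α = 0.05, so we reject H₀. The relationship is significant.

Hypothesis test for the slope coefficient:

H₀: β₁ = 0 (no linear relationship)
H₁: β₁ ≠ 0 (linear relationship exists)

Test statistic: t = β̂₁ / SE(β̂₁) = 0.7329 / 0.2337 = 3.1361

p = 0.0064: how often a slope estimate this far from 0 (in SE units) would arise by chance if β₁ were truly 0.

Decision rule: reject H₀ if p-value < α.
p-value = 0.0064 < α = 0.05 → reject H₀.

Conclusion: the linear association between x and y is significant at the 5% level.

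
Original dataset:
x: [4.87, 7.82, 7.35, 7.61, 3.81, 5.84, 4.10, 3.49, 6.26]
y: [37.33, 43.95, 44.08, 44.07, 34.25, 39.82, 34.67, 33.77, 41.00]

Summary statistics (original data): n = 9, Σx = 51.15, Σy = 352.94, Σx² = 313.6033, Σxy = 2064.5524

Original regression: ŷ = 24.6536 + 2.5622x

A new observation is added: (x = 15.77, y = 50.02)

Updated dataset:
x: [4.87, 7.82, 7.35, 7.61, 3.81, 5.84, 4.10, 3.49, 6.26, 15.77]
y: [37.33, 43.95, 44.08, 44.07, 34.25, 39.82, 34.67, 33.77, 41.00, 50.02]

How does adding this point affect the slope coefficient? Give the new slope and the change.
Adding the point moves β₁ from 2.5622 to 1.3695, i.e. it decreases by 1.1927 (-46.5%).

The new point has HIGH LEVERAGE: x = 15.77 is far from the original mean x̄ = 51.15/9 ≈ 5.68 (original range [3.49, 7.82]).

Step 1: Update the sums with the new point (n goes from 9 to 10)
Σx  = 51.15 + 15.77 = 66.92
Σy  = 352.94 + 50.02 = 402.96
Σx² = 313.6033 + 15.77² = 313.6033 + 248.6929 = 562.2962
Σxy = 2064.5524 + 15.77×50.02 = 2064.5524 + 788.8154 = 2853.3678

Step 2: Recompute the slope with b₁ = (nΣxy − ΣxΣy) / (nΣx² − (Σx)²)
Numerator   = 10×2853.3678 − 66.92×402.96 = 28533.6780 − 26966.0832 = 1567.5948
Denominator = 10×562.2962 − 66.92² = 5622.9620 − 4478.2864 = 1144.6756
b₁(new) = 1567.5948 / 1144.6756 = 1.3695

(Same formula on the original sums: (9×2064.5524 − 51.15×352.94) / (9×313.6033 − 51.15²) = 528.0906 / 206.1072 = 2.5622, matching the given fit.)

Step 3: Change in slope
Δβ₁ = 1.3695 − 2.5622 = -1.1927
Relative change = -1.1927 / 2.5622 × 100% = -46.5%
→ the slope decreases when the point is added.

Because the point sits below the extension of the original line at a high-leverage x, it tilts the fit down.
In practice: examine leverage (hᵢ) and Cook's distance rather than deleting it automatically; check such a point for data-entry or measurement error.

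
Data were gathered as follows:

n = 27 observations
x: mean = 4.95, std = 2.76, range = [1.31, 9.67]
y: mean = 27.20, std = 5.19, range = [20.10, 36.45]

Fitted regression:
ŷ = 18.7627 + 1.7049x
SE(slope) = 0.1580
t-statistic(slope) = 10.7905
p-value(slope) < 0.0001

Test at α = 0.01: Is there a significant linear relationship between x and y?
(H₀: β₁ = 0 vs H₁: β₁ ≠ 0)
Reject H₀: p-value < 0.0001 < α = 0.01. The linear relationship is significant at the 1% level.

Hypothesis test for the slope coefficient:

H₀: β₁ = 0 (no linear relationship)
H₁: β₁ ≠ 0 (linear relationship exists)

Test statistic: t = β̂₁ / SE(β̂₁) = 1.7049 / 0.1580 = 10.7905

The p-value (<0.0001) is the probability, under H₀, of a t-statistic at least as extreme as |t| = 10.7905 (two-sided, df = n − 2 = 25).

Decision rule: reject H₀ if p-value < α.
p-value < 0.0001 < α = 0.01 → reject H₀.

Conclusion: the linear association between x and y is significant at the 1% level.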